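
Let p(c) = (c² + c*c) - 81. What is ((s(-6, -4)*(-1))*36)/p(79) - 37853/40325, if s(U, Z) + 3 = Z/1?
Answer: -459253153/500070325 ≈ -0.91838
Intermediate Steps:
s(U, Z) = -3 + Z (s(U, Z) = -3 + Z/1 = -3 + Z*1 = -3 + Z)
p(c) = -81 + 2*c² (p(c) = (c² + c²) - 81 = 2*c² - 81 = -81 + 2*c²)
((s(-6, -4)*(-1))*36)/p(79) - 37853/40325 = (((-3 - 4)*(-1))*36)/(-81 + 2*79²) - 37853/40325 = (-7*(-1)*36)/(-81 + 2*6241) - 37853*1/40325 = (7*36)/(-81 + 12482) - 37853/40325 = 252/12401 - 37853/40325 = -459253153/500070325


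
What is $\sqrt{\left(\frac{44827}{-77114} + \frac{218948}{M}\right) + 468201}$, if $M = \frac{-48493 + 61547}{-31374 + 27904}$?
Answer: $\frac{3 \sqrt{11540773825283073519718}}{503323078} \approx 640.31$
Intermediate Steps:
$M = - \frac{6527}{1735}$ ($M = \frac{13054}{-3470} = 13054 \left(- \frac{1}{3470}\right) = - \frac{6527}{1735} \approx -3.762$)
$\sqrt{\left(\frac{44827}{-77114} + \frac{218948}{M}\right) + 468201} = \sqrt{\left(\frac{44827}{-77114} + \frac{218948}{- \frac{6527}{1735}}\right) + 468201} = \sqrt{\left(44827 \left(- \frac{1}{77114}\right) + 218948 \left(- \frac{1735}{6527}\right)\right) + 468201} = \sqrt{\left(- \frac{44827}{77114} - \frac{379874780}{6527}\right) + 468201} = \sqrt{- \frac{29293956370749}{503323078} + 468201} = \sqrt{\frac{206362412071929}{503323078}} = \frac{3 \sqrt{11540773825283073519718}}{503323078}$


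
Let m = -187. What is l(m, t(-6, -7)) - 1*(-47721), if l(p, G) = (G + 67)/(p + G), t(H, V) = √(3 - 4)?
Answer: 834395421/17485 - 127*I/17485 ≈ 47721.0 - 0.0072634*I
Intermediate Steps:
t(H, V) = I (t(H, V) = √(-1) = I)
l(p, G) = (67 + G)/(G + p)
l(m, t(-6, -7)) - 1*(-47721) = (67 + I)/(I - 187) - 1*(-47721) = (67 + I)/(-187 + I) + 47721 = ((-187 - I)/34970)*(67 + I) + 47721 = (-187 - I)*(67 + I)/34970 + 47721 = 47721 + (-187 - I)*(67 + I)/34970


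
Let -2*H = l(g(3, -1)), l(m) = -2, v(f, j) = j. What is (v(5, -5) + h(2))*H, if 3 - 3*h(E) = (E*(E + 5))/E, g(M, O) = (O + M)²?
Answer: -19/3 ≈ -6.3333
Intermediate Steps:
g(M, O) = (M + O)²
h(E) = -⅔ - E/3 (h(E) = 1 - E*(E + 5)/(3*E) = 1 - E*(5 + E)/(3*E) = 1 - (5 + E)/3 = 1 + (-5/3 - E/3) = -⅔ - E/3)
H = 1 (H = -½*(-2) = 1)
(v(5, -5) + h(2))*H = (-5 + (-⅔ - ⅓*2))*1 = (-5 + (-⅔ - ⅔))*1 = (-5 - 4/3)*1 = -19/3*1 = -19/3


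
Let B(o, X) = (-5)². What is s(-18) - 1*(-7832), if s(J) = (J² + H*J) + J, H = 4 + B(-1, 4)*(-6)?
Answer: 10766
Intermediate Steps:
B(o, X) = 25
H = -146 (H = 4 + 25*(-6) = 4 - 150 = -146)
s(J) = J² - 145*J (s(J) = (J² - 146*J) + J = J² - 145*J)
s(-18) - 1*(-7832) = -18*(-145 - 18) - 1*(-7832) = -18*(-163) + 7832 = 2934 + 7832 = 10766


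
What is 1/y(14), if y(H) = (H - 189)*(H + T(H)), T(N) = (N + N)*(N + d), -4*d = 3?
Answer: -1/67375 ≈ -1.4842e-5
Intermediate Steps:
d = -¾ (d = -¼*3 = -¾ ≈ -0.75000)
T(N) = 2*N*(-¾ + N) (T(N) = (N + N)*(N - ¾) = (2*N)*(-¾ + N) = 2*N*(-¾ + N))
y(H) = (-189 + H)*(H + H*(-3 + 4*H)/2) (y(H) = (H - 189)*(H + H*(-3 + 4*H)/2) = (-189 + H)*(H + H*(-3 + 4*H)/2))
1/y(14) = 1/((½)*14*(189 - 757*14 + 4*14²)) = 1/((½)*14*(189 - 10598 + 4*196)) = 1/((½)*14*(189 - 10598 + 784)) = 1/((½)*14*(-9625)) = 1/(-67375) = -1/67375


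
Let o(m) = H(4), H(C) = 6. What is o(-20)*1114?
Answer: 6684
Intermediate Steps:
o(m) = 6
o(-20)*1114 = 6*1114 = 6684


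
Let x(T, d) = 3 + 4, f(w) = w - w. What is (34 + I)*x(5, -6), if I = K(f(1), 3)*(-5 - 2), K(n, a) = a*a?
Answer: -203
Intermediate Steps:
f(w) = 0
K(n, a) = a²
x(T, d) = 7
I = -63 (I = 3²*(-5 - 2) = 9*(-7) = -63)
(34 + I)*x(5, -6) = (34 - 63)*7 = -29*7 = -203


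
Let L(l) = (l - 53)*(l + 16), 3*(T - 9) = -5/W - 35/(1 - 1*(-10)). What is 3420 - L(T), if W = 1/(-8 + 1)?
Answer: 5019230/1089 ≈ 4609.0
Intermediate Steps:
W = -⅐ (W = 1/(-7) = -⅐ ≈ -0.14286)
T = 647/33 (T = 9 + (-5/(-⅐) - 35/(1 - 1*(-10)))/3 = 9 + (-5*(-7) - 35/(1 + 10))/3 = 9 + (35 - 35/11)/3 = 9 + (⅓)*(350/11) = 9 + 350/33 = 647/33 ≈ 19.606)
L(l) = (-53 + l)*(16 + l)
3420 - L(T) = 3420 - (-848 + (647/33)² - 37*647/33) = 3420 - (-848 + 418609/1089 - 23939/33) = 3420 - 1*(-1294850/1089) = 3420 + 1294850/1089 = 5019230/1089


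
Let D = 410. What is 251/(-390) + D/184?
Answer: 28429/17940 ≈ 1.5847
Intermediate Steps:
251/(-390) + D/184 = 251/(-390) + 410/184 = 251*(-1/390) + 410*(1/184) = -251/390 + 205/92 = 28429/17940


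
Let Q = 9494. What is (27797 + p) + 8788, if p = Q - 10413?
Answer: 35666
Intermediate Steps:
p = -919 (p = 9494 - 10413 = -919)
(27797 + p) + 8788 = (27797 - 919) + 8788 = 26878 + 8788 = 35666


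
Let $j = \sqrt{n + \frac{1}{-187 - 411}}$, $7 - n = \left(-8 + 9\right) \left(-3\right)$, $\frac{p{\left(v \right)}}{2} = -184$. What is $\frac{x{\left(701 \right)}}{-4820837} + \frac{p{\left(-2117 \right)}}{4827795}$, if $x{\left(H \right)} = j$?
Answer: $- \frac{368}{4827795} - \frac{\sqrt{3575442}}{2882860526} \approx -7.6881 \cdot 10^{-5}$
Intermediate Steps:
$p{\left(v \right)} = -368$ ($p{\left(v \right)} = 2 \left(-184\right) = -368$)
$n = 10$ ($n = 7 - \left(-8 + 9\right) \left(-3\right) = 7 - 1 \left(-3\right) = 7 - -3 = 7 + 3 = 10$)
$j = \frac{\sqrt{3575442}}{598}$ ($j = \sqrt{10 + \frac{1}{-187 - 411}} = \sqrt{10 + \frac{1}{-598}} = \sqrt{10 - \frac{1}{598}} = \sqrt{\frac{5979}{598}} = \frac{\sqrt{3575442}}{598} \approx 3.162$)
$x{\left(H \right)} = \frac{\sqrt{3575442}}{598}$
$\frac{x{\left(701 \right)}}{-4820837} + \frac{p{\left(-2117 \right)}}{4827795} = \frac{\frac{1}{598} \sqrt{3575442}}{-4820837} - \frac{368}{4827795} = \frac{\sqrt{3575442}}{598} \left(- \frac{1}{4820837}\right) - \frac{368}{4827795} = - \frac{\sqrt{3575442}}{2882860526} - \frac{368}{4827795} = - \frac{368}{4827795} - \frac{\sqrt{3575442}}{2882860526}$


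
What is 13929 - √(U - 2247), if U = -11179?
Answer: 13929 - 7*I*√274 ≈ 13929.0 - 115.87*I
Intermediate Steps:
13929 - √(U - 2247) = 13929 - √(-11179 - 2247) = 13929 - √(-13426) = 13929 - 7*I*√274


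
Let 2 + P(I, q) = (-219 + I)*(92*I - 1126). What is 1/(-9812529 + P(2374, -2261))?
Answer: 1/458430179 ≈ 2.1814e-9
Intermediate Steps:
P(I, q) = -2 + (-1126 + 92*I)*(-219 + I) (P(I, q) = -2 + (-219 + I)*(92*I - 1126) = -2 + (-219 + I)*(-1126 + 92*I) = -2 + (-1126 + 92*I)*(-219 + I))
1/(-9812529 + P(2374, -2261)) = 1/(-9812529 + (246592 - 21274*2374 + 92*2374**2)) = 1/(-9812529 + (246592 - 50504476 + 92*5635876)) = 1/(-9812529 + (246592 - 50504476 + 518500592)) = 1/(-9812529 + 468242708) = 1/458430179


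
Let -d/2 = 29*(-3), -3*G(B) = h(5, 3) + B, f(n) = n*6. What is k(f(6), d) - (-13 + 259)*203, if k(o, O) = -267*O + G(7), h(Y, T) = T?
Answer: -289198/3 ≈ -96399.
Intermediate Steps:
f(n) = 6*n
G(B) = -1 - B/3 (G(B) = -(3 + B)/3 = -1 - B/3)
d = 174 (d = -58*(-3) = -2*(-87) = 174)
k(o, O) = -10/3 - 267*O (k(o, O) = -267*O + (-1 - ⅓*7) = -267*O + (-1 - 7/3) = -267*O - 10/3 = -10/3 - 267*O)
k(f(6), d) - (-13 + 259)*203 = (-10/3 - 267*174) - (-13 + 259)*203 = (-10/3 - 46458) - 246*203 = -139384/3 - 1*49938 = -139384/3 - 49938 = -289198/3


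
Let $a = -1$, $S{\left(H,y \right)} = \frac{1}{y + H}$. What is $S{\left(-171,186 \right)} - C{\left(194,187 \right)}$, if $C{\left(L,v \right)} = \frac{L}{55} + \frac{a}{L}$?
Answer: $- \frac{110609}{32010} \approx -3.4555$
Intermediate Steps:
$S{\left(H,y \right)} = \frac{1}{H + y}$
$C{\left(L,v \right)} = - \frac{1}{L} + \frac{L}{55}$ ($C{\left(L,v \right)} = \frac{L}{55} - \frac{1}{L} = - \frac{1}{L} + \frac{L}{55}$)
$S{\left(-171,186 \right)} - C{\left(194,187 \right)} = \frac{1}{-171 + 186} - \left(- \frac{1}{194} + \frac{1}{55} \cdot 194\right) = \frac{1}{15} - \left(\left(-1\right) \frac{1}{194} + \frac{194}{55}\right) = \frac{1}{15} - \left(- \frac{1}{194} + \frac{194}{55}\right) = \frac{1}{15} - \frac{37581}{10670} = - \frac{110609}{32010}$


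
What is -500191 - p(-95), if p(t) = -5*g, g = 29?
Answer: -500046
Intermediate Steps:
p(t) = -145 (p(t) = -5*29 = -145)
-500191 - p(-95) = -500191 - 1*(-145) = -500191 + 145 = -500046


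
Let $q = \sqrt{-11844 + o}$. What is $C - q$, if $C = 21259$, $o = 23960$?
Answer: $21259 - 2 \sqrt{3029} \approx 21149.0$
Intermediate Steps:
$q = 2 \sqrt{3029}$ ($q = \sqrt{-11844 + 23960} = \sqrt{12116} = 2 \sqrt{3029} \approx 110.07$)
$C - q = 21259 - 2 \sqrt{3029}$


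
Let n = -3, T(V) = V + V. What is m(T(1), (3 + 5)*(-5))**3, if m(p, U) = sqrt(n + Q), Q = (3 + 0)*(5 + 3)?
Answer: 21*sqrt(21) ≈ 96.234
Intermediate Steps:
T(V) = 2*V
Q = 24 (Q = 3*8 = 24)
m(p, U) = sqrt(21) (m(p, U) = sqrt(-3 + 24) = sqrt(21))
m(T(1), (3 + 5)*(-5))**3 = (sqrt(21))**3 = 21*sqrt(21)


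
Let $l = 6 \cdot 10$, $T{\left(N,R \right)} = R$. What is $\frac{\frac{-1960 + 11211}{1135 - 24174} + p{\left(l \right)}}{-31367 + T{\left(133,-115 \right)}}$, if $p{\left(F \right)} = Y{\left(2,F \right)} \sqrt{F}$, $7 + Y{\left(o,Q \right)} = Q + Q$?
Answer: $\frac{841}{65937618} - \frac{113 \sqrt{15}}{15741} \approx -0.02779$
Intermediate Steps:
$Y{\left(o,Q \right)} = -7 + 2 Q$ ($Y{\left(o,Q \right)} = -7 + \left(Q + Q\right) = -7 + 2 Q$)
$l = 60$
$p{\left(F \right)} = \sqrt{F} \left(-7 + 2 F\right)$ ($p{\left(F \right)} = \left(-7 + 2 F\right) \sqrt{F} = \sqrt{F} \left(-7 + 2 F\right)$)
$\frac{\frac{-1960 + 11211}{1135 - 24174} + p{\left(l \right)}}{-31367 + T{\left(133,-115 \right)}} = \frac{\frac{-1960 + 11211}{1135 - 24174} + \sqrt{60} \left(-7 + 2 \cdot 60\right)}{-31367 - 115} = \frac{\frac{9251}{-23039} + 2 \sqrt{15} \left(-7 + 120\right)}{-31482} = \left(9251 \left(- \frac{1}{23039}\right) + 2 \sqrt{15} \cdot 113\right) \left(- \frac{1}{31482}\right) = \left(- \frac{9251}{23039} + 226 \sqrt{15}\right) \left(- \frac{1}{31482}\right) = \frac{841}{65937618} - \frac{113 \sqrt{15}}{15741}$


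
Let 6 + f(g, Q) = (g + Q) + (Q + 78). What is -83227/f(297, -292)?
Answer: 83227/215 ≈ 387.10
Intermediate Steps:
f(g, Q) = 72 + g + 2*Q (f(g, Q) = -6 + ((g + Q) + (Q + 78)) = -6 + ((Q + g) + (78 + Q)) = -6 + (78 + g + 2*Q) = 72 + g + 2*Q)
-83227/f(297, -292) = -83227/(72 + 297 + 2*(-292)) = -83227/(72 + 297 - 584) = -83227/(-215) = -83227*(-1/215) = 83227/215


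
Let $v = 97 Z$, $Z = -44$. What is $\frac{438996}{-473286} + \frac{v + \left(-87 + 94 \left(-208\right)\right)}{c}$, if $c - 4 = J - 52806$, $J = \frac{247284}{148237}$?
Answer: $- \frac{293121029065261}{617398651837990} \approx -0.47477$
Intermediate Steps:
$J = \frac{247284}{148237}$ ($J = 247284 \cdot \frac{1}{148237} = \frac{247284}{148237} \approx 1.6682$)
$v = -4268$ ($v = 97 \left(-44\right) = -4268$)
$c = - \frac{7826962790}{148237}$ ($c = 4 + \left(\frac{247284}{148237} - 52806\right) = 4 - \frac{7827555738}{148237} = - \frac{7826962790}{148237} \approx -52800.0$)
$\frac{438996}{-473286} + \frac{v + \left(-87 + 94 \left(-208\right)\right)}{c} = \frac{438996}{-473286} + \frac{-4268 + \left(-87 + 94 \left(-208\right)\right)}{- \frac{7826962790}{148237}} = 438996 \left(- \frac{1}{473286}\right) + \left(-4268 - 19639\right) \left(- \frac{148237}{7826962790}\right) = - \frac{73166}{78881} + \left(-4268 - 19639\right) \left(- \frac{148237}{7826962790}\right) = - \frac{73166}{78881} - - \frac{3543901959}{7826962790} = - \frac{73166}{78881} + \frac{3543901959}{7826962790} = - \frac{293121029065261}{617398651837990}$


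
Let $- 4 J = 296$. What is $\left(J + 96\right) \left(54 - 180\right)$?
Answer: $-2772$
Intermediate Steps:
$J = -74$ ($J = \left(- \frac{1}{4}\right) 296 = -74$)
$\left(J + 96\right) \left(54 - 180\right) = \left(-74 + 96\right) \left(54 - 180\right) = 22 \left(-126\right) = -2772$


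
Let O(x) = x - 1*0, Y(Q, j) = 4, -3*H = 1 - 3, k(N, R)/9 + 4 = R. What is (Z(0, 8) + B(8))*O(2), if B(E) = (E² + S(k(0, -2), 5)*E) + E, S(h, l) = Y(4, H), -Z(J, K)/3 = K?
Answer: 160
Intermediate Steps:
k(N, R) = -36 + 9*R
H = ⅔ (H = -(1 - 3)/3 = -⅓*(-2) = ⅔ ≈ 0.66667)
Z(J, K) = -3*K
S(h, l) = 4
O(x) = x (O(x) = x + 0 = x)
B(E) = E² + 5*E (B(E) = (E² + 4*E) + E = E² + 5*E)
(Z(0, 8) + B(8))*O(2) = (-3*8 + 8*(5 + 8))*2 = (-24 + 8*13)*2 = (-24 + 104)*2 = 80*2 = 160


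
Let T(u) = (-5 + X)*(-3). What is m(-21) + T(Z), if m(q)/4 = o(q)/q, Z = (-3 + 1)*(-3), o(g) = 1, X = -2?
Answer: 437/21 ≈ 20.810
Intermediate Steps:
Z = 6 (Z = -2*(-3) = 6)
m(q) = 4/q (m(q) = 4*(1/q) = 4/q)
T(u) = 21 (T(u) = (-5 - 2)*(-3) = -7*(-3) = 21)
m(-21) + T(Z) = 4/(-21) + 21 = 4*(-1/21) + 21 = -4/21 + 21 = 437/21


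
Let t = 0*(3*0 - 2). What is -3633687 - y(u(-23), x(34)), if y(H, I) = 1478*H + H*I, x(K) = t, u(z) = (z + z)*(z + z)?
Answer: -6761135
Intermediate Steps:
u(z) = 4*z² (u(z) = (2*z)*(2*z) = 4*z²)
t = 0 (t = 0*(0 - 2) = 0*(-2) = 0)
x(K) = 0
-3633687 - y(u(-23), x(34)) = -3633687 - 4*(-23)²*(1478 + 0) = -3633687 - 4*529*1478 = -3633687 - 2116*1478 = -3633687 - 1*3127448 = -3633687 - 3127448 = -6761135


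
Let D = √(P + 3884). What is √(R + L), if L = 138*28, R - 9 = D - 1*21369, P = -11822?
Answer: 3*√(-1944 + 7*I*√2) ≈ 0.33679 + 132.27*I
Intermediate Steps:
D = 63*I*√2 (D = √(-11822 + 3884) = √(-7938) = 63*I*√2 ≈ 89.095*I)
R = -21360 + 63*I*√2 (R = 9 + (63*I*√2 - 1*21369) = 9 + (63*I*√2 - 21369) = 9 + (-21369 + 63*I*√2) = -21360 + 63*I*√2 ≈ -21360.0 + 89.095*I)
L = 3864
√(R + L) = √((-21360 + 63*I*√2) + 3864) = √(-17496 + 63*I*√2)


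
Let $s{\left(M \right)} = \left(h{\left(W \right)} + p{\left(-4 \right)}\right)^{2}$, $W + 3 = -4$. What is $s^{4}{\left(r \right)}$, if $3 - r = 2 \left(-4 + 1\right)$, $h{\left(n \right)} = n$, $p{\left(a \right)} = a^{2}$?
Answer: $43046721$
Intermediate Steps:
$W = -7$ ($W = -3 - 4 = -7$)
$r = 9$ ($r = 3 - 2 \left(-4 + 1\right) = 3 - 2 \left(-3\right) = 3 - -6 = 3 + 6 = 9$)
$s{\left(M \right)} = 81$ ($s{\left(M \right)} = \left(-7 + \left(-4\right)^{2}\right)^{2} = \left(-7 + 16\right)^{2} = 9^{2} = 81$)
$s^{4}{\left(r \right)} = 81^{4} = 43046721$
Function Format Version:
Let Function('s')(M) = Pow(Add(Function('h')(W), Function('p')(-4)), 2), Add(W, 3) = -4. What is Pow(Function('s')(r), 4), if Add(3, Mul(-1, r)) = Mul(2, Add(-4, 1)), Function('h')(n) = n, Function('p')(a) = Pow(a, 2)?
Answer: 43046721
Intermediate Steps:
W = -7 (W = Add(-3, -4) = -7)
r = 9 (r = Add(3, Mul(-1, Mul(2, Add(-4, 1)))) = Add(3, Mul(-1, Mul(2, -3))) = Add(3, Mul(-1, -6)) = Add(3, 6) = 9)
Function('s')(M) = 81 (Function('s')(M) = Pow(Add(-7, Pow(-4, 2)), 2) = Pow(Add(-7, 16), 2) = Pow(9, 2) = 81)
Pow(Function('s')(r), 4) = Pow(81, 4) = 43046721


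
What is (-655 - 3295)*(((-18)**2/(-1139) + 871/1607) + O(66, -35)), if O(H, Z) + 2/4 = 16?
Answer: -113926620875/1830373 ≈ -62242.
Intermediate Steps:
O(H, Z) = 31/2 (O(H, Z) = -1/2 + 16 = 31/2)
(-655 - 3295)*(((-18)**2/(-1139) + 871/1607) + O(66, -35)) = (-655 - 3295)*(((-18)**2/(-1139) + 871/1607) + 31/2) = -3950*((324*(-1/1139) + 871*(1/1607)) + 31/2) = -3950*((-324/1139 + 871/1607) + 31/2) = -3950*(471401/1830373 + 31/2) = -3950*57684365/3660746 = -113926620875/1830373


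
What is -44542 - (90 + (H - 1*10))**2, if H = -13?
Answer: -49031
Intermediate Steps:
-44542 - (90 + (H - 1*10))**2 = -44542 - (90 + (-13 - 1*10))**2 = -44542 - (90 + (-13 - 10))**2 = -44542 - (90 - 23)**2 = -44542 - 1*67**2 = -44542 - 1*4489 = -44542 - 4489 = -49031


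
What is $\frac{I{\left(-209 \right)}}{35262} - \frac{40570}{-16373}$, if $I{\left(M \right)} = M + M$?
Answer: $\frac{711867713}{288672363} \approx 2.466$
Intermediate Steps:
$I{\left(M \right)} = 2 M$
$\frac{I{\left(-209 \right)}}{35262} - \frac{40570}{-16373} = \frac{2 \left(-209\right)}{35262} - \frac{40570}{-16373} = \left(-418\right) \frac{1}{35262} - - \frac{40570}{16373} = - \frac{209}{17631} + \frac{40570}{16373} = \frac{711867713}{288672363}$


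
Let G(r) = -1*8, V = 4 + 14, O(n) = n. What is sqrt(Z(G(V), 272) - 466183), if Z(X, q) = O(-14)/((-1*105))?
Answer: I*sqrt(104891145)/15 ≈ 682.78*I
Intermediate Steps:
V = 18
G(r) = -8
Z(X, q) = 2/15 (Z(X, q) = -14/((-1*105)) = -14/(-105) = -14*(-1/105) = 2/15)
sqrt(Z(G(V), 272) - 466183) = sqrt(2/15 - 466183) = sqrt(-6992743/15) = I*sqrt(104891145)/15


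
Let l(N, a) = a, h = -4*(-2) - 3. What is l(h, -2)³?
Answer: -8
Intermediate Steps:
h = 5 (h = 8 - 3 = 5)
l(h, -2)³ = (-2)³ = -8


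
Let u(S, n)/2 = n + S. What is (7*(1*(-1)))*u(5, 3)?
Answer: -112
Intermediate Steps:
u(S, n) = 2*S + 2*n (u(S, n) = 2*(n + S) = 2*(S + n) = 2*S + 2*n)
(7*(1*(-1)))*u(5, 3) = (7*(1*(-1)))*(2*5 + 2*3) = (7*(-1))*(10 + 6) = -7*16 = -112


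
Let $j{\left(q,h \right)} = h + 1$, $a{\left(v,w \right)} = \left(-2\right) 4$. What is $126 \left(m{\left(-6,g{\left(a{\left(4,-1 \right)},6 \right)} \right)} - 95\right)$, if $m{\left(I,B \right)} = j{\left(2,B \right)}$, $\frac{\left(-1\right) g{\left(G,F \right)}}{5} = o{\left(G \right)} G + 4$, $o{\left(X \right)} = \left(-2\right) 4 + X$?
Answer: $-95004$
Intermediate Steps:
$a{\left(v,w \right)} = -8$
$o{\left(X \right)} = -8 + X$
$g{\left(G,F \right)} = -20 - 5 G \left(-8 + G\right)$ ($g{\left(G,F \right)} = - 5 \left(\left(-8 + G\right) G + 4\right) = - 5 \left(G \left(-8 + G\right) + 4\right) = - 5 \left(4 + G \left(-8 + G\right)\right) = -20 - 5 G \left(-8 + G\right)$)
$j{\left(q,h \right)} = 1 + h$
$m{\left(I,B \right)} = 1 + B$
$126 \left(m{\left(-6,g{\left(a{\left(4,-1 \right)},6 \right)} \right)} - 95\right) = 126 \left(\left(1 - \left(20 - 40 \left(-8 - 8\right)\right)\right) - 95\right) = 126 \left(\left(1 - \left(20 - -640\right)\right) - 95\right) = 126 \left(\left(1 - 660\right) - 95\right) = 126 \left(-659 - 95\right) = 126 \left(-754\right) = -95004$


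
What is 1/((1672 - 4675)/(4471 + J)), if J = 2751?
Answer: -7222/3003 ≈ -2.4049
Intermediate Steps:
1/((1672 - 4675)/(4471 + J)) = 1/((1672 - 4675)/(4471 + 2751)) = 1/(-3003/7222) = -7222/3003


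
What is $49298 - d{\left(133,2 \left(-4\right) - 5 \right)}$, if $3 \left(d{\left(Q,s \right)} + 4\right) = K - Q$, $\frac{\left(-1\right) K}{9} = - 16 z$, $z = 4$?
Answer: $\frac{147463}{3} \approx 49154.0$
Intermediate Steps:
$K = 576$ ($K = - 9 \left(\left(-16\right) 4\right) = \left(-9\right) \left(-64\right) = 576$)
$d{\left(Q,s \right)} = 188 - \frac{Q}{3}$ ($d{\left(Q,s \right)} = -4 + \frac{576 - Q}{3} = -4 - \left(-192 + \frac{Q}{3}\right) = 188 - \frac{Q}{3}$)
$49298 - d{\left(133,2 \left(-4\right) - 5 \right)} = 49298 - \left(188 - \frac{133}{3}\right) = 49298 - \frac{431}{3} = \frac{147463}{3}$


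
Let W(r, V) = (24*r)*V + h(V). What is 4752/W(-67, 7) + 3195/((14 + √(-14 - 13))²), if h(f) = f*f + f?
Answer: 9*(-242923*I - 2772*√3)/(700*(-169*I + 84*√3)) ≈ 10.434 - 9.3476*I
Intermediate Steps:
h(f) = f + f² (h(f) = f² + f = f + f²)
W(r, V) = V*(1 + V) + 24*V*r (W(r, V) = (24*r)*V + V*(1 + V) = 24*V*r + V*(1 + V) = V*(1 + V) + 24*V*r)
4752/W(-67, 7) + 3195/((14 + √(-14 - 13))²) = 4752/((7*(1 + 7 + 24*(-67)))) + 3195/((14 + √(-14 - 13))²) = 4752/((7*(1 + 7 - 1608))) + 3195/((14 + √(-27))²) = 4752/((7*(-1600))) + 3195/((14 + 3*I*√3)²) = 4752/(-11200) + 3195/(14 + 3*I*√3)² = 4752*(-1/11200) + 3195/(14 + 3*I*√3)² = -297/700 + 3195/(14 + 3*I*√3)²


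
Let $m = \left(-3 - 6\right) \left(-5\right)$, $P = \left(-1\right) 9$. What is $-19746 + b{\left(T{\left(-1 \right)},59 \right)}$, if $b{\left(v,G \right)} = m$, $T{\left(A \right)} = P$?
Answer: $-19701$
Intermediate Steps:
$P = -9$
$T{\left(A \right)} = -9$
$m = 45$ ($m = \left(-9\right) \left(-5\right) = 45$)
$b{\left(v,G \right)} = 45$
$-19746 + b{\left(T{\left(-1 \right)},59 \right)} = -19746 + 45 = -19701$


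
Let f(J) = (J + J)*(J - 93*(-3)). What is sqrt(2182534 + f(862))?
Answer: sqrt(4149618) ≈ 2037.1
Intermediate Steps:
f(J) = 2*J*(279 + J) (f(J) = (2*J)*(J + 279) = (2*J)*(279 + J) = 2*J*(279 + J))
sqrt(2182534 + f(862)) = sqrt(2182534 + 2*862*(279 + 862)) = sqrt(2182534 + 2*862*1141) = sqrt(2182534 + 1967084) = sqrt(4149618)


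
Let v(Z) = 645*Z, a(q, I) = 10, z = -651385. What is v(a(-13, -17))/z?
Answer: -1290/130277 ≈ -0.0099020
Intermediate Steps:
v(a(-13, -17))/z = (645*10)/(-651385) = 6450*(-1/651385) = -1290/130277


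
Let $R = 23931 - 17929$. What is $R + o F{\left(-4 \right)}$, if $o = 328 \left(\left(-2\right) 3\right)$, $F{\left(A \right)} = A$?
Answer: $13874$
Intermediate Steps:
$R = 6002$ ($R = 23931 - 17929 = 6002$)
$o = -1968$ ($o = 328 \left(-6\right) = -1968$)
$R + o F{\left(-4 \right)} = 6002 - -7872 = 6002 + 7872 = 13874$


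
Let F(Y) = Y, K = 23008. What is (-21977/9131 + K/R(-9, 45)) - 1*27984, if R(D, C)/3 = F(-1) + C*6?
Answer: -206013825919/7368717 ≈ -27958.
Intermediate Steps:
R(D, C) = -3 + 18*C (R(D, C) = 3*(-1 + C*6) = 3*(-1 + 6*C) = -3 + 18*C)
(-21977/9131 + K/R(-9, 45)) - 1*27984 = (-21977/9131 + 23008/(-3 + 18*45)) - 1*27984 = (-21977*1/9131 + 23008/(-3 + 810)) - 27984 = (-21977/9131 + 23008/807) - 27984 = 192350609/7368717 - 27984 = -206013825919/7368717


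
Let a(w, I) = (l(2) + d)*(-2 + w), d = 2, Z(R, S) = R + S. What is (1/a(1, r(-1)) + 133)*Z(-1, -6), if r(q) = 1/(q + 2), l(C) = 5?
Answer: -930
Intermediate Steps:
r(q) = 1/(2 + q)
a(w, I) = -14 + 7*w (a(w, I) = (5 + 2)*(-2 + w) = 7*(-2 + w) = -14 + 7*w)
(1/a(1, r(-1)) + 133)*Z(-1, -6) = (1/(-14 + 7*1) + 133)*(-1 - 6) = (1/(-14 + 7) + 133)*(-7) = (1/(-7) + 133)*(-7) = (-1/7 + 133)*(-7) = (930/7)*(-7) = -930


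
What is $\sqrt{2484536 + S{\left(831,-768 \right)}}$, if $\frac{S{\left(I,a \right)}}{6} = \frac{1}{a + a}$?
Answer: $\frac{\sqrt{636041215}}{16} \approx 1576.2$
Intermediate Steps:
$S{\left(I,a \right)} = \frac{3}{a}$ ($S{\left(I,a \right)} = \frac{6}{a + a} = \frac{6}{2 a} = 6 \frac{1}{2 a} = \frac{3}{a}$)
$\sqrt{2484536 + S{\left(831,-768 \right)}} = \sqrt{2484536 + \frac{3}{-768}} = \sqrt{2484536 + 3 \left(- \frac{1}{768}\right)} = \sqrt{2484536 - \frac{1}{256}} = \sqrt{\frac{636041215}{256}} = \frac{\sqrt{636041215}}{16}$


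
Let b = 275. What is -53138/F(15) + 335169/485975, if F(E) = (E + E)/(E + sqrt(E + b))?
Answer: -12911534606/485975 - 26569*sqrt(290)/15 ≈ -56732.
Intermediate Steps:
F(E) = 2*E/(E + sqrt(275 + E)) (F(E) = (E + E)/(E + sqrt(E + 275)) = (2*E)/(E + sqrt(275 + E)) = 2*E/(E + sqrt(275 + E)))
-53138/F(15) + 335169/485975 = -(26569 + 26569*sqrt(275 + 15)/15) + 335169/485975 = -(26569 + 26569*sqrt(290)/15) + 335169*(1/485975) = -(26569 + 26569*sqrt(290)/15) + 335169/485975 = -53138*(1/2 + sqrt(290)/30) + 335169/485975 = (-26569 - 26569*sqrt(290)/15) + 335169/485975 = -12911534606/485975 - 26569*sqrt(290)/15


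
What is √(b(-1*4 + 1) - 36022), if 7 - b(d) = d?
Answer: 2*I*√9003 ≈ 189.77*I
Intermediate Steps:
b(d) = 7 - d
√(b(-1*4 + 1) - 36022) = √((7 - (-1*4 + 1)) - 36022) = √((7 - (-4 + 1)) - 36022) = √((7 - 1*(-3)) - 36022) = √((7 + 3) - 36022) = √(10 - 36022) = √(-36012) = 2*I*√9003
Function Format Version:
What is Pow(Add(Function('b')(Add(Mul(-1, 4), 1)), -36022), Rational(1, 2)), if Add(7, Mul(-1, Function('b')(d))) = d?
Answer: Mul(2, I, Pow(9003, Rational(1, 2))) ≈ Mul(189.77, I)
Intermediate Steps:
Function('b')(d) = Add(7, Mul(-1, d))
Pow(Add(Function('b')(Add(Mul(-1, 4), 1)), -36022), Rational(1, 2)) = Pow(Add(Add(7, Mul(-1, Add(Mul(-1, 4), 1))), -36022), Rational(1, 2)) = Pow(Add(Add(7, Mul(-1, Add(-4, 1))), -36022), Rational(1, 2)) = Pow(Add(Add(7, Mul(-1, -3)), -36022), Rational(1, 2)) = Pow(Add(Add(7, 3), -36022), Rational(1, 2)) = Pow(Add(10, -36022), Rational(1, 2)) = Pow(-36012, Rational(1, 2)) = Mul(2, I, Pow(9003, Rational(1, 2)))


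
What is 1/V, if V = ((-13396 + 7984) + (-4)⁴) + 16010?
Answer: 1/10854 ≈ 9.2132e-5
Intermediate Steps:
V = 10854 (V = (-5412 + 256) + 16010 = -5156 + 16010 = 10854)
1/V = 1/10854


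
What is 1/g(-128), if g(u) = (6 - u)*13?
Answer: 1/1742 ≈ 0.00057405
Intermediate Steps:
g(u) = 78 - 13*u
1/g(-128) = 1/(78 - 13*(-128)) = 1/(78 + 1664) = 1/1742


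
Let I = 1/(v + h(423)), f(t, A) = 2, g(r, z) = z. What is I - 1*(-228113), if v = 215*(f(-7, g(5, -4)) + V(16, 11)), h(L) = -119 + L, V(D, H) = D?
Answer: 952143663/4174 ≈ 2.2811e+5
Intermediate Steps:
v = 3870 (v = 215*(2 + 16) = 215*18 = 3870)
I = 1/4174 (I = 1/(3870 + (-119 + 423)) = 1/(3870 + 304) = 1/4174 ≈ 0.00023958)
I - 1*(-228113) = 1/4174 - 1*(-228113) = 1/4174 + 228113 = 952143663/4174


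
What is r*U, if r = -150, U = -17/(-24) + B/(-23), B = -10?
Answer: -15775/92 ≈ -171.47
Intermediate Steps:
U = 631/552 (U = -17/(-24) - 10/(-23) = -17*(-1/24) - 10*(-1/23) = 17/24 + 10/23 = 631/552 ≈ 1.1431)
r*U = -150*631/552 = -15775/92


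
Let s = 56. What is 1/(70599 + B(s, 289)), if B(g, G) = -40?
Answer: 1/70559 ≈ 1.4173e-5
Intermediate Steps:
1/(70599 + B(s, 289)) = 1/(70599 - 40) = 1/70559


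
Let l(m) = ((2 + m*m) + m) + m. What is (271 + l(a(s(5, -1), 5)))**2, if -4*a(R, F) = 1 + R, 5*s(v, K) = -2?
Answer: 11900409921/160000 ≈ 74378.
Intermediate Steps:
s(v, K) = -2/5 (s(v, K) = (1/5)*(-2) = -2/5)
a(R, F) = -1/4 - R/4 (a(R, F) = -(1 + R)/4 = -1/4 - R/4)
l(m) = 2 + m**2 + 2*m (l(m) = ((2 + m**2) + m) + m = (2 + m + m**2) + m = 2 + m**2 + 2*m)
(271 + l(a(s(5, -1), 5)))**2 = (271 + (2 + (-1/4 - 1/4*(-2/5))**2 + 2*(-1/4 - 1/4*(-2/5))))**2 = (271 + (2 + (-1/4 + 1/10)**2 + 2*(-1/4 + 1/10)))**2 = (271 + (2 + (-3/20)**2 + 2*(-3/20)))**2 = (271 + (2 + 9/400 - 3/10))**2 = (271 + 689/400)**2 = (109089/400)**2 = 11900409921/160000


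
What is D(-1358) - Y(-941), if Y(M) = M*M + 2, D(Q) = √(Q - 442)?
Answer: -885483 + 30*I*√2 ≈ -8.8548e+5 + 42.426*I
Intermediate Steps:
D(Q) = √(-442 + Q)
Y(M) = 2 + M² (Y(M) = M² + 2 = 2 + M²)
D(-1358) - Y(-941) = √(-442 - 1358) - (2 + (-941)²) = √(-1800) - (2 + 885481) = 30*I*√2 - 1*885483 = 30*I*√2 - 885483 = -885483 + 30*I*√2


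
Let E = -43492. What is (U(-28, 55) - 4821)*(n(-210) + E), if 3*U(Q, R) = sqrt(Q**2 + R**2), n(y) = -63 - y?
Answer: 208966245 - 43345*sqrt(3809)/3 ≈ 2.0807e+8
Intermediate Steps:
U(Q, R) = sqrt(Q**2 + R**2)/3
(U(-28, 55) - 4821)*(n(-210) + E) = (sqrt((-28)**2 + 55**2)/3 - 4821)*((-63 - 1*(-210)) - 43492) = (sqrt(784 + 3025)/3 - 4821)*((-63 + 210) - 43492) = (sqrt(3809)/3 - 4821)*(147 - 43492) = (-4821 + sqrt(3809)/3)*(-43345) = 208966245 - 43345*sqrt(3809)/3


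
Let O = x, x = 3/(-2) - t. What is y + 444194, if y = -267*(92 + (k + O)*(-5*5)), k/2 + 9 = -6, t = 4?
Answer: 365335/2 ≈ 1.8267e+5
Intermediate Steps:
k = -30 (k = -18 + 2*(-6) = -18 - 12 = -30)
x = -11/2 (x = 3/(-2) - 1*4 = -1/2*3 - 4 = -3/2 - 4 = -11/2 ≈ -5.5000)
O = -11/2 ≈ -5.5000
y = -523053/2 (y = -267*(92 + (-30 - 11/2)*(-5*5)) = -267*(92 - 71/2*(-25)) = -267*(92 + 1775/2) = -267*1959/2 = -523053/2 ≈ -2.6153e+5)
y + 444194 = -523053/2 + 444194 = 365335/2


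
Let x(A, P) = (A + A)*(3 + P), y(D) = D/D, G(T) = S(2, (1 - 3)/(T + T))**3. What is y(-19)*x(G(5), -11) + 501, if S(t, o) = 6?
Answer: -2955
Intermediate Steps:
G(T) = 216 (G(T) = 6**3 = 216)
y(D) = 1
x(A, P) = 2*A*(3 + P) (x(A, P) = (2*A)*(3 + P) = 2*A*(3 + P))
y(-19)*x(G(5), -11) + 501 = 1*(2*216*(3 - 11)) + 501 = 1*(2*216*(-8)) + 501 = 1*(-3456) + 501 = -3456 + 501 = -2955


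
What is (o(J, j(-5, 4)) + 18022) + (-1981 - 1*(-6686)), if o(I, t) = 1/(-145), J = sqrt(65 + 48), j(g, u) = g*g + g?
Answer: 3295414/145 ≈ 22727.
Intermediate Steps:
j(g, u) = g + g**2 (j(g, u) = g**2 + g = g + g**2)
J = sqrt(113) ≈ 10.630
o(I, t) = -1/145
(o(J, j(-5, 4)) + 18022) + (-1981 - 1*(-6686)) = (-1/145 + 18022) + (-1981 - 1*(-6686)) = 2613189/145 + (-1981 + 6686) = 2613189/145 + 4705 = 3295414/145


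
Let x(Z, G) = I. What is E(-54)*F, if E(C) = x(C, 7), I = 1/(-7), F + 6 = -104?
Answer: 110/7 ≈ 15.714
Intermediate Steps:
F = -110 (F = -6 - 104 = -110)
I = -⅐ ≈ -0.14286
x(Z, G) = -⅐
E(C) = -⅐
E(-54)*F = -⅐*(-110) = 110/7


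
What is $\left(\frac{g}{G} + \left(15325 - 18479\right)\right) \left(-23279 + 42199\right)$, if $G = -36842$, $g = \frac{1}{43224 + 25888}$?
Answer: $- \frac{18992821790642205}{318278038} \approx -5.9674 \cdot 10^{7}$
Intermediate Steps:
$g = \frac{1}{69112} \approx 1.4469 \cdot 10^{-5}$
$\left(\frac{g}{G} + \left(15325 - 18479\right)\right) \left(-23279 + 42199\right) = \left(\frac{1}{69112 \left(-36842\right)} + \left(15325 - 18479\right)\right) \left(-23279 + 42199\right) = \left(\frac{1}{69112} \left(- \frac{1}{36842}\right) - 3154\right) 18920 = \left(- \frac{1}{2546224304} - 3154\right) 18920 = \left(- \frac{8030791454817}{2546224304}\right) 18920 = - \frac{18992821790642205}{318278038}$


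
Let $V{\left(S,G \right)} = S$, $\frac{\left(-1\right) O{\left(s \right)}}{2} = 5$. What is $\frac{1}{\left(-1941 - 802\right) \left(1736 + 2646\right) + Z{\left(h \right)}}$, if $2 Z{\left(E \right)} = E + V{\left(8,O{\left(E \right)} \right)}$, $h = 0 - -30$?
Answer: $- \frac{1}{12019807} \approx -8.3196 \cdot 10^{-8}$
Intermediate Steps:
$O{\left(s \right)} = -10$ ($O{\left(s \right)} = \left(-2\right) 5 = -10$)
$h = 30$ ($h = 0 + 30 = 30$)
$Z{\left(E \right)} = 4 + \frac{E}{2}$ ($Z{\left(E \right)} = \frac{E + 8}{2} = \frac{8 + E}{2} = 4 + \frac{E}{2}$)
$\frac{1}{\left(-1941 - 802\right) \left(1736 + 2646\right) + Z{\left(h \right)}} = \frac{1}{\left(-1941 - 802\right) \left(1736 + 2646\right) + \left(4 + \frac{1}{2} \cdot 30\right)} = \frac{1}{\left(-2743\right) 4382 + \left(4 + 15\right)} = \frac{1}{-12019826 + 19} = \frac{1}{-12019807} = - \frac{1}{12019807}$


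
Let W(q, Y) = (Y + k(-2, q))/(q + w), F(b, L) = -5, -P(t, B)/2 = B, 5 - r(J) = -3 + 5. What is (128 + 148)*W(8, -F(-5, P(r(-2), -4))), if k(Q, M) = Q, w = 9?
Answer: 828/17 ≈ 48.706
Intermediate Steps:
r(J) = 3 (r(J) = 5 - (-3 + 5) = 5 - 1*2 = 5 - 2 = 3)
P(t, B) = -2*B
W(q, Y) = (-2 + Y)/(9 + q) (W(q, Y) = (Y - 2)/(q + 9) = (-2 + Y)/(9 + q))
(128 + 148)*W(8, -F(-5, P(r(-2), -4))) = (128 + 148)*((-2 - 1*(-5))/(9 + 8)) = 276*((-2 + 5)/17) = 276*((1/17)*3) = 276*(3/17) = 828/17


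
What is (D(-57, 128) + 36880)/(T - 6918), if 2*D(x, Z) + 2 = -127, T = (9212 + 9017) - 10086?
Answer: 73631/2450 ≈ 30.053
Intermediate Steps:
T = 8143 (T = 18229 - 10086 = 8143)
D(x, Z) = -129/2 (D(x, Z) = -1 + (½)*(-127) = -1 - 127/2 = -129/2)
(D(-57, 128) + 36880)/(T - 6918) = (-129/2 + 36880)/(8143 - 6918) = (73631/2)/1225 = (73631/2)*(1/1225) = 73631/2450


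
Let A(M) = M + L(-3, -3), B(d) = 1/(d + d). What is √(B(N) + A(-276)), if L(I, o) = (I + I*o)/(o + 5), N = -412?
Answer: I*√46340318/412 ≈ 16.523*I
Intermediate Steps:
L(I, o) = (I + I*o)/(5 + o)
B(d) = 1/(2*d)
A(M) = 3 + M (A(M) = M - 3*(1 - 3)/(5 - 3) = M - 3*(-2)/2 = M - 3*½*(-2) = M + 3 = 3 + M)
√(B(N) + A(-276)) = √((½)/(-412) + (3 - 276)) = √((½)*(-1/412) - 273) = √(-1/824 - 273) = √(-224953/824) = I*√46340318/412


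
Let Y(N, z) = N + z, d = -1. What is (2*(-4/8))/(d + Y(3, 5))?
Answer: -⅐ ≈ -0.14286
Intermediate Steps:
(2*(-4/8))/(d + Y(3, 5)) = (2*(-4/8))/(-1 + (3 + 5)) = (2*(-4*⅛))/(-1 + 8) = (2*(-½))/7 = -1*⅐ = -⅐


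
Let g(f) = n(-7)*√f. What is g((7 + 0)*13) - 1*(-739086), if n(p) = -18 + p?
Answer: 739086 - 25*√91 ≈ 7.3885e+5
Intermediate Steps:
g(f) = -25*√f (g(f) = (-18 - 7)*√f = -25*√f)
g((7 + 0)*13) - 1*(-739086) = -25*√13*√(7 + 0) - 1*(-739086) = -25*√91 + 739086 = 739086 - 25*√91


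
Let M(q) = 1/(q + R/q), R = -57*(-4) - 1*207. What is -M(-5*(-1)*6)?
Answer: -10/307 ≈ -0.032573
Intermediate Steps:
R = 21 (R = 228 - 207 = 21)
M(q) = 1/(q + 21/q)
-M(-5*(-1)*6) = --5*(-1)*6/(21 + (-5*(-1)*6)²) = -5*6/(21 + (5*6)²) = -30/(21 + 30²) = -30/(21 + 900) = -30/921 = -1*10/307 = -10/307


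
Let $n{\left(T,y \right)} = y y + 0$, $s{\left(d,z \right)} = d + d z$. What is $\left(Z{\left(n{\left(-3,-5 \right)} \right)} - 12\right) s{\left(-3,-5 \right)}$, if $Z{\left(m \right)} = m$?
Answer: $156$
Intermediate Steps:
$n{\left(T,y \right)} = y^{2}$ ($n{\left(T,y \right)} = y^{2} + 0 = y^{2}$)
$\left(Z{\left(n{\left(-3,-5 \right)} \right)} - 12\right) s{\left(-3,-5 \right)} = \left(\left(-5\right)^{2} - 12\right) \left(- 3 \left(1 - 5\right)\right) = \left(25 - 12\right) \left(\left(-3\right) \left(-4\right)\right) = 13 \cdot 12 = 156$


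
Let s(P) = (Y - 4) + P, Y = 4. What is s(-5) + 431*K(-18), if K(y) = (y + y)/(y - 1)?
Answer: 15421/19 ≈ 811.63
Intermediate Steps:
s(P) = P (s(P) = (4 - 4) + P = 0 + P = P)
K(y) = 2*y/(-1 + y) (K(y) = (2*y)/(-1 + y) = 2*y/(-1 + y))
s(-5) + 431*K(-18) = -5 + 431*(2*(-18)/(-1 - 18)) = -5 + 431*(2*(-18)/(-19)) = -5 + 431*(2*(-18)*(-1/19)) = -5 + 431*(36/19) = -5 + 15516/19 = 15421/19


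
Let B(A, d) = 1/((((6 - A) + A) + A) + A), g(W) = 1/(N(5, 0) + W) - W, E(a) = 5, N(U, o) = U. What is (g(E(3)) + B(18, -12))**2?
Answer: 262144/11025 ≈ 23.777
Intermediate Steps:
g(W) = 1/(5 + W) - W
B(A, d) = 1/(6 + 2*A) (B(A, d) = 1/((6 + A) + A) = 1/(6 + 2*A))
(g(E(3)) + B(18, -12))**2 = ((1 - 1*5**2 - 5*5)/(5 + 5) + 1/(2*(3 + 18)))**2 = ((1 - 1*25 - 25)/10 + (1/2)/21)**2 = ((1 - 25 - 25)/10 + (1/2)*(1/21))**2 = ((1/10)*(-49) + 1/42)**2 = (-49/10 + 1/42)**2 = (-512/105)**2 = 262144/11025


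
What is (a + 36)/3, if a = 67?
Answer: 103/3 ≈ 34.333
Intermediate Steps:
(a + 36)/3 = (67 + 36)/3 = 103*(⅓) = 103/3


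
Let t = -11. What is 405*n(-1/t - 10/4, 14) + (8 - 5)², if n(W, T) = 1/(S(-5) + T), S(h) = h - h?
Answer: 531/14 ≈ 37.929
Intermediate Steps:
S(h) = 0
n(W, T) = 1/T (n(W, T) = 1/(0 + T) = 1/T)
405*n(-1/t - 10/4, 14) + (8 - 5)² = 405/14 + (8 - 5)² = 405*(1/14) + 3² = 405/14 + 9 = 531/14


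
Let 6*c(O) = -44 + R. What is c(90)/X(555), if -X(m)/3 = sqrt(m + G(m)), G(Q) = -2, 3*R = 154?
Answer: -11*sqrt(553)/14931 ≈ -0.017325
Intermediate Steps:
R = 154/3 (R = (1/3)*154 = 154/3 ≈ 51.333)
c(O) = 11/9 (c(O) = (-44 + 154/3)/6 = (1/6)*(22/3) = 11/9)
X(m) = -3*sqrt(-2 + m) (X(m) = -3*sqrt(m - 2) = -3*sqrt(-2 + m))
c(90)/X(555) = 11/(9*((-3*sqrt(-2 + 555)))) = 11/(9*((-3*sqrt(553)))) = 11*(-sqrt(553)/1659)/9 = -11*sqrt(553)/14931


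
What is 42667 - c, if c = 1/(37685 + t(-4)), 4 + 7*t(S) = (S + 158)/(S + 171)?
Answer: 1879620059248/44053251 ≈ 42667.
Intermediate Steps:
t(S) = -4/7 + (158 + S)/(7*(171 + S)) (t(S) = -4/7 + ((S + 158)/(S + 171))/7 = -4/7 + ((158 + S)/(171 + S))/7 = -4/7 + (158 + S)/(7*(171 + S)))
c = 1169/44053251 (c = 1/(37685 + (-526 - 3*(-4))/(7*(171 - 4))) = 1/(37685 + (⅐)*(-526 + 12)/167) = 1/(37685 + (⅐)*(1/167)*(-514)) = 1/(37685 - 514/1169) = 1/(44053251/1169) = 1169/44053251 ≈ 2.6536e-5)
42667 - c = 42667 - 1*1169/44053251 = 42667 - 1169/44053251 = 1879620059248/44053251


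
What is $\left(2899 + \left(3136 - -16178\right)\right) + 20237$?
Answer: $42450$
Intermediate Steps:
$\left(2899 + \left(3136 - -16178\right)\right) + 20237 = \left(2899 + \left(3136 + 16178\right)\right) + 20237 = \left(2899 + 19314\right) + 20237 = 22213 + 20237 = 42450$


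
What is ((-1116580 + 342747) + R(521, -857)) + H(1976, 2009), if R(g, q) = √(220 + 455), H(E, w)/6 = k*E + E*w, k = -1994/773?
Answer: 17790044419/773 + 15*√3 ≈ 2.3014e+7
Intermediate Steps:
k = -1994/773 (k = -1994*1/773 = -1994/773 ≈ -2.5796)
H(E, w) = -11964*E/773 + 6*E*w (H(E, w) = 6*(-1994*E/773 + E*w) = -11964*E/773 + 6*E*w)
R(g, q) = 15*√3 (R(g, q) = √675 = 15*√3)
((-1116580 + 342747) + R(521, -857)) + H(1976, 2009) = ((-1116580 + 342747) + 15*√3) + (6/773)*1976*(-1994 + 773*2009) = (-773833 + 15*√3) + (6/773)*1976*(-1994 + 1552957) = (-773833 + 15*√3) + (6/773)*1976*1550963 = (-773833 + 15*√3) + 18388217328/773 = 17790044419/773 + 15*√3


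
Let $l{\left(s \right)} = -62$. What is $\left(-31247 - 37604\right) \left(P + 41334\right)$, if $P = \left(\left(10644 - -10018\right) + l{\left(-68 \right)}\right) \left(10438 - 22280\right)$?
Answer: $16793025077966$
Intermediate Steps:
$P = -243945200$ ($P = \left(\left(10644 - -10018\right) - 62\right) \left(10438 - 22280\right) = \left(\left(10644 + 10018\right) - 62\right) \left(-11842\right) = \left(20662 - 62\right) \left(-11842\right) = 20600 \left(-11842\right) = -243945200$)
$\left(-31247 - 37604\right) \left(P + 41334\right) = \left(-31247 - 37604\right) \left(-243945200 + 41334\right) = \left(-68851\right) \left(-243903866\right) = 16793025077966$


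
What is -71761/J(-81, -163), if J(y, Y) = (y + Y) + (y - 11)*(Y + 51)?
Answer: -71761/10060 ≈ -7.1333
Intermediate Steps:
J(y, Y) = Y + y + (-11 + y)*(51 + Y) (J(y, Y) = (Y + y) + (-11 + y)*(51 + Y) = Y + y + (-11 + y)*(51 + Y))
-71761/J(-81, -163) = -71761/(-561 - 10*(-163) + 52*(-81) - 163*(-81)) = -71761/(-561 + 1630 - 4212 + 13203) = -71761/10060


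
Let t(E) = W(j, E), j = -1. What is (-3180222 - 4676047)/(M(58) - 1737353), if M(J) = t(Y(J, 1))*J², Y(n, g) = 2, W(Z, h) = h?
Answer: 7856269/1730625 ≈ 4.5396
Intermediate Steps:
t(E) = E
M(J) = 2*J²
(-3180222 - 4676047)/(M(58) - 1737353) = (-3180222 - 4676047)/(2*58² - 1737353) = -7856269/(2*3364 - 1737353) = -7856269/(6728 - 1737353) = -7856269/(-1730625) = -7856269*(-1/1730625) = 7856269/1730625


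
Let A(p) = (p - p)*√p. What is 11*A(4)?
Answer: 0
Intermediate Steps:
A(p) = 0 (A(p) = 0*√p = 0)
11*A(4) = 11*0 = 0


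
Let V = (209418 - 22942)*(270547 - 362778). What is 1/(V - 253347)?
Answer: -1/17199121303 ≈ -5.8142e-11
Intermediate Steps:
V = -17198867956 (V = 186476*(-92231) = -17198867956)
1/(V - 253347) = 1/(-17198867956 - 253347) = 1/(-17199121303) = -1/17199121303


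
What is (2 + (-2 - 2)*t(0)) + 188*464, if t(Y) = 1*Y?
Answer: 87234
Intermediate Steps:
t(Y) = Y
(2 + (-2 - 2)*t(0)) + 188*464 = (2 + (-2 - 2)*0) + 188*464 = (2 - 4*0) + 87232 = (2 + 0) + 87232 = 2 + 87232 = 87234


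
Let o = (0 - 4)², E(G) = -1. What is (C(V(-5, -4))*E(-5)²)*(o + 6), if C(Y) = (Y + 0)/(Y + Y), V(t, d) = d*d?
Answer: 11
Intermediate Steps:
V(t, d) = d²
C(Y) = ½ (C(Y) = Y/((2*Y)) = Y*(1/(2*Y)) = ½)
o = 16 (o = (-4)² = 16)
(C(V(-5, -4))*E(-5)²)*(o + 6) = ((½)*(-1)²)*(16 + 6) = ((½)*1)*22 = (½)*22 = 11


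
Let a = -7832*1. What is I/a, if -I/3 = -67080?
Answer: -25155/979 ≈ -25.695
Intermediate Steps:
a = -7832
I = 201240 (I = -3*(-67080) = 201240)
I/a = 201240/(-7832) = 201240*(-1/7832) = -25155/979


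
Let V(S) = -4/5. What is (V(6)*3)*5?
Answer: -12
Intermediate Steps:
V(S) = -4/5 (V(S) = -4*1/5 = -4/5)
(V(6)*3)*5 = -4/5*3*5 = -12/5*5 = -12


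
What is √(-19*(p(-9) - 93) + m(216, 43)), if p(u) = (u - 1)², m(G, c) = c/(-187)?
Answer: I*√4658918/187 ≈ 11.543*I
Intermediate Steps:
m(G, c) = -c/187 (m(G, c) = c*(-1/187) = -c/187)
p(u) = (-1 + u)²
√(-19*(p(-9) - 93) + m(216, 43)) = √(-19*((-1 - 9)² - 93) - 1/187*43) = √(-19*((-10)² - 93) - 43/187) = √(-19*(100 - 93) - 43/187) = √(-19*7 - 43/187) = √(-133 - 43/187) = √(-24914/187) = I*√4658918/187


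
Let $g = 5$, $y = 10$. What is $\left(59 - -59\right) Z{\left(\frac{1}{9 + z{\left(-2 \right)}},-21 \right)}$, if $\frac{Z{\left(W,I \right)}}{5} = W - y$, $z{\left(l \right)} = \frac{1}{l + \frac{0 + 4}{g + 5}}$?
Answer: $- \frac{390580}{67} \approx -5829.6$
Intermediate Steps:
$z{\left(l \right)} = \frac{1}{\frac{2}{5} + l}$ ($z{\left(l \right)} = \frac{1}{l + \frac{0 + 4}{5 + 5}} = \frac{1}{l + \frac{4}{10}} = \frac{1}{l + 4 \cdot \frac{1}{10}} = \frac{1}{l + \frac{2}{5}} = \frac{1}{\frac{2}{5} + l}$)
$Z{\left(W,I \right)} = -50 + 5 W$ ($Z{\left(W,I \right)} = 5 \left(W - 10\right) = 5 \left(-10 + W\right) = -50 + 5 W$)
$\left(59 - -59\right) Z{\left(\frac{1}{9 + z{\left(-2 \right)}},-21 \right)} = \left(59 - -59\right) \left(-50 + \frac{5}{9 + \frac{5}{2 + 5 \left(-2\right)}}\right) = \left(59 + 59\right) \left(-50 + \frac{5}{9 + \frac{5}{2 - 10}}\right) = 118 \left(-50 + \frac{5}{9 + \frac{5}{-8}}\right) = 118 \left(-50 + \frac{5}{9 + 5 \left(- \frac{1}{8}\right)}\right) = 118 \left(-50 + \frac{5}{9 - \frac{5}{8}}\right) = 118 \left(-50 + \frac{5}{\frac{67}{8}}\right) = 118 \left(-50 + 5 \cdot \frac{8}{67}\right) = 118 \left(-50 + \frac{40}{67}\right) = 118 \left(- \frac{3310}{67}\right) = - \frac{390580}{67}$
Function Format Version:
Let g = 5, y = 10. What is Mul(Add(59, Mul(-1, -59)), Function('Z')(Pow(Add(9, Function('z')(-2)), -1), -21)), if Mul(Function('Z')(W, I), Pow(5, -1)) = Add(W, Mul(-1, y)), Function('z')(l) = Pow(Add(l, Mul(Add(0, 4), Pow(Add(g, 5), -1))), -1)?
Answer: Rational(-390580, 67) ≈ -5829.6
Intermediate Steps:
Function('z')(l) = Pow(Add(Rational(2, 5), l), -1) (Function('z')(l) = Pow(Add(l, Mul(Add(0, 4), Pow(Add(5, 5), -1))), -1) = Pow(Add(l, Mul(4, Pow(10, -1))), -1) = Pow(Add(l, Mul(4, Rational(1, 10))), -1) = Pow(Add(l, Rational(2, 5)), -1) = Pow(Add(Rational(2, 5), l), -1))
Function('Z')(W, I) = Add(-50, Mul(5, W)) (Function('Z')(W, I) = Mul(5, Add(W, Mul(-1, 10))) = Mul(5, Add(W, -10)) = Mul(5, Add(-10, W)) = Add(-50, Mul(5, W)))
Mul(Add(59, Mul(-1, -59)), Function('Z')(Pow(Add(9, Function('z')(-2)), -1), -21)) = Mul(Add(59, Mul(-1, -59)), Add(-50, Mul(5, Pow(Add(9, Mul(5, Pow(Add(2, Mul(5, -2)), -1))), -1)))) = Mul(Add(59, 59), Add(-50, Mul(5, Pow(Add(9, Mul(5, Pow(Add(2, -10), -1))), -1)))) = Mul(118, Add(-50, Mul(5, Pow(Add(9, Mul(5, Pow(-8, -1))), -1)))) = Mul(118, Add(-50, Mul(5, Pow(Add(9, Mul(5, Rational(-1, 8))), -1)))) = Mul(118, Add(-50, Mul(5, Pow(Add(9, Rational(-5, 8)), -1)))) = Mul(118, Add(-50, Mul(5, Pow(Rational(67, 8), -1)))) = Mul(118, Add(-50, Mul(5, Rational(8, 67)))) = Mul(118, Add(-50, Rational(40, 67))) = Mul(118, Rational(-3310, 67)) = Rational(-390580, 67)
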